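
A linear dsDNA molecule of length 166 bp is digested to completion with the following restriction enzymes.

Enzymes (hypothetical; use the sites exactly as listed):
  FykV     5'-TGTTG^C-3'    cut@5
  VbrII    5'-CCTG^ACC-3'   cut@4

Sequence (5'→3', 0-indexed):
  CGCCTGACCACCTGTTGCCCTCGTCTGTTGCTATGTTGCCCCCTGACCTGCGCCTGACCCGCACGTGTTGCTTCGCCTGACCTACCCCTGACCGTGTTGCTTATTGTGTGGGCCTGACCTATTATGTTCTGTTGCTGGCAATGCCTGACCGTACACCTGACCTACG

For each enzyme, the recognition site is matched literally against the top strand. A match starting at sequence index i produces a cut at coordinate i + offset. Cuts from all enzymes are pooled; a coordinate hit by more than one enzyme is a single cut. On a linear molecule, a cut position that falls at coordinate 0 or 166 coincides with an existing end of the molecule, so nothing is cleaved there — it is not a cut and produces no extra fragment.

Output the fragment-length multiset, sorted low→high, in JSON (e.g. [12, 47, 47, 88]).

Site scan:
  FykV (TGTTGC, off=5): starts [12, 25, 33, 65, 94, 129] → cuts [17, 30, 38, 70, 99, 134]
  VbrII (CCTGACC, off=4): starts [2, 41, 52, 75, 86, 112, 143, 155] → cuts [6, 45, 56, 79, 90, 116, 147, 159]

Pooled cuts: [6, 17, 30, 38, 45, 56, 70, 79, 90, 99, 116, 134, 147, 159]

Fragments:
  [0,6): 6 bp
  [6,17): 11 bp
  [17,30): 13 bp
  [30,38): 8 bp
  [38,45): 7 bp
  [45,56): 11 bp
  [56,70): 14 bp
  [70,79): 9 bp
  [79,90): 11 bp
  [90,99): 9 bp
  [99,116): 17 bp
  [116,134): 18 bp
  [134,147): 13 bp
  [147,159): 12 bp
  [159,166): 7 bp

[6,7,7,8,9,9,11,11,11,12,13,13,14,17,18]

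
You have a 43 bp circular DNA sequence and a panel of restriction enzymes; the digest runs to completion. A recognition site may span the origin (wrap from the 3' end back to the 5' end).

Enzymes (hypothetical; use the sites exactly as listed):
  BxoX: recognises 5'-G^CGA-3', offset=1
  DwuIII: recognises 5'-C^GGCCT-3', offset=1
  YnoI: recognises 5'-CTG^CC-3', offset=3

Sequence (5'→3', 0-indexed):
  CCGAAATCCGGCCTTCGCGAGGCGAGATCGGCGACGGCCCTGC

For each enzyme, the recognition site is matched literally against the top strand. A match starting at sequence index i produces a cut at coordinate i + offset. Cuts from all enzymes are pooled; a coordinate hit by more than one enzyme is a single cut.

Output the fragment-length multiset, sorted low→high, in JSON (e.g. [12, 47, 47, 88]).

Per-enzyme occurrences:
  BxoX (GCGA, off=1): starts [16, 21, 30] → cuts [17, 22, 31]
  DwuIII (CGGCCT, off=1): starts [8] → cuts [9]
  YnoI (CTGCC, off=3): starts [39] → cuts [42]

Pooled cuts: [9, 17, 22, 31, 42]

Fragments:
  9→17: 8 bp
  17→22: 5 bp
  22→31: 9 bp
  31→42: 11 bp
  42→9 (wrap): 43-42+9 = 10 bp

[5,8,9,10,11]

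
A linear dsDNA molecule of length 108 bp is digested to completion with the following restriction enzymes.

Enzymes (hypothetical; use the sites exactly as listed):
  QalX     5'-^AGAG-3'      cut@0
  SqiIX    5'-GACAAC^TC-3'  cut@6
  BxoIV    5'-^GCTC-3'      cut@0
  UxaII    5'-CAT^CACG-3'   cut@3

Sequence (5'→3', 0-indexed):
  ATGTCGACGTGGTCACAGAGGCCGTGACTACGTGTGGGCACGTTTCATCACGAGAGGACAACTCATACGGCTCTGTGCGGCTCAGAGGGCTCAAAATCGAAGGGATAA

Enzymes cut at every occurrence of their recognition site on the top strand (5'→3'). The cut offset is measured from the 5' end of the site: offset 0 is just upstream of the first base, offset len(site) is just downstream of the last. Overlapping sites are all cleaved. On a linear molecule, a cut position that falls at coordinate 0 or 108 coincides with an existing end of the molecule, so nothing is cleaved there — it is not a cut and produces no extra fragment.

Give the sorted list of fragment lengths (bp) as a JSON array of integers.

Scan for sites:
  QalX (AGAG, off=0): starts [16, 52, 83] → cuts [16, 52, 83]
  SqiIX (GACAACTC, off=6): starts [56] → cuts [62]
  BxoIV (GCTC, off=0): starts [69, 79, 88] → cuts [69, 79, 88]
  UxaII (CATCACG, off=3): starts [45] → cuts [48]

Pooled cuts: [16, 48, 52, 62, 69, 79, 83, 88]

Fragment lengths:
  [0,16): 16 bp
  [16,48): 32 bp
  [48,52): 4 bp
  [52,62): 10 bp
  [62,69): 7 bp
  [69,79): 10 bp
  [79,83): 4 bp
  [83,88): 5 bp
  [88,108): 20 bp

[4,4,5,7,10,10,16,20,32]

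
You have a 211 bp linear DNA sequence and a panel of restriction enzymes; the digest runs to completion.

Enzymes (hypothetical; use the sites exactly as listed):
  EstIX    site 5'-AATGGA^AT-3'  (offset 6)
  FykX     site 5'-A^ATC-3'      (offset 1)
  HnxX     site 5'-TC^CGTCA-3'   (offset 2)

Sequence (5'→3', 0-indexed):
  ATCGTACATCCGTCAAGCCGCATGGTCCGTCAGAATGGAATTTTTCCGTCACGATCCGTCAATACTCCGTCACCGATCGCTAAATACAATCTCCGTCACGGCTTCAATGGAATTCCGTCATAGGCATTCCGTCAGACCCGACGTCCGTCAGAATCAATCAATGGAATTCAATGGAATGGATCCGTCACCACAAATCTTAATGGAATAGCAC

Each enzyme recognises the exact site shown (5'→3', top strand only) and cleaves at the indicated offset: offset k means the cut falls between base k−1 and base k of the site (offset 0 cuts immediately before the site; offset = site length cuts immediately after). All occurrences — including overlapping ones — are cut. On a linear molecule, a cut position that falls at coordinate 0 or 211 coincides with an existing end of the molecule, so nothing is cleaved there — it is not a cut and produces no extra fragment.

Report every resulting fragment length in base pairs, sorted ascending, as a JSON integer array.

[4,4,5,7,7,7,7,9,10,10,10,11,11,11,12,14,16,17,18,21]

Scan for sites:
  EstIX (AATGGAAT, off=6): starts [33, 105, 159, 169, 198] → cuts [39, 111, 165, 175, 204]
  FykX (AATC, off=1): starts [87, 151, 155, 192] → cuts [88, 152, 156, 193]
  HnxX (TCCGTCA, off=2): starts [8, 25, 44, 54, 65, 91, 113, 127, 143, 180] → cuts [10, 27, 46, 56, 67, 93, 115, 129, 145, 182]

Pooled cuts: [10, 27, 39, 46, 56, 67, 88, 93, 111, 115, 129, 145, 152, 156, 165, 175, 182, 193, 204]

Fragment lengths:
  [0,10): 10 bp
  [10,27): 17 bp
  [27,39): 12 bp
  [39,46): 7 bp
  [46,56): 10 bp
  [56,67): 11 bp
  [67,88): 21 bp
  [88,93): 5 bp
  [93,111): 18 bp
  [111,115): 4 bp
  [115,129): 14 bp
  [129,145): 16 bp
  [145,152): 7 bp
  [152,156): 4 bp
  [156,165): 9 bp
  [165,175): 10 bp
  [175,182): 7 bp
  [182,193): 11 bp
  [193,204): 11 bp
  [204,211): 7 bp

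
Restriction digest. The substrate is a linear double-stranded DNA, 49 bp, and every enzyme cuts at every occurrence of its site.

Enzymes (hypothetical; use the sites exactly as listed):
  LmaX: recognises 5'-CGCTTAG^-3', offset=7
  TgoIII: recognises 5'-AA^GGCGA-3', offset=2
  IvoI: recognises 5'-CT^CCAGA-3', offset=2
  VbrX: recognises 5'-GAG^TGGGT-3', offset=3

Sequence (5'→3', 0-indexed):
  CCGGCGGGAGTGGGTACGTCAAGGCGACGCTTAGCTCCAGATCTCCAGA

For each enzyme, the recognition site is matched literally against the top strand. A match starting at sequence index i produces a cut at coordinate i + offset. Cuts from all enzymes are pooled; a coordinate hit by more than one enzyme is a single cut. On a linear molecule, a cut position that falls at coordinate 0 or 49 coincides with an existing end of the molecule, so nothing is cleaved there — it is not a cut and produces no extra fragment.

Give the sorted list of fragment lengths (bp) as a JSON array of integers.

Site scan:
  LmaX (CGCTTAG, off=7): starts [27] → cuts [34]
  TgoIII (AAGGCGA, off=2): starts [20] → cuts [22]
  IvoI (CTCCAGA, off=2): starts [34, 42] → cuts [36, 44]
  VbrX (GAGTGGGT, off=3): starts [7] → cuts [10]

Pooled cuts: [10, 22, 34, 36, 44]

Fragments:
  [0,10): 10 bp
  [10,22): 12 bp
  [22,34): 12 bp
  [34,36): 2 bp
  [36,44): 8 bp
  [44,49): 5 bp

[2,5,8,10,12,12]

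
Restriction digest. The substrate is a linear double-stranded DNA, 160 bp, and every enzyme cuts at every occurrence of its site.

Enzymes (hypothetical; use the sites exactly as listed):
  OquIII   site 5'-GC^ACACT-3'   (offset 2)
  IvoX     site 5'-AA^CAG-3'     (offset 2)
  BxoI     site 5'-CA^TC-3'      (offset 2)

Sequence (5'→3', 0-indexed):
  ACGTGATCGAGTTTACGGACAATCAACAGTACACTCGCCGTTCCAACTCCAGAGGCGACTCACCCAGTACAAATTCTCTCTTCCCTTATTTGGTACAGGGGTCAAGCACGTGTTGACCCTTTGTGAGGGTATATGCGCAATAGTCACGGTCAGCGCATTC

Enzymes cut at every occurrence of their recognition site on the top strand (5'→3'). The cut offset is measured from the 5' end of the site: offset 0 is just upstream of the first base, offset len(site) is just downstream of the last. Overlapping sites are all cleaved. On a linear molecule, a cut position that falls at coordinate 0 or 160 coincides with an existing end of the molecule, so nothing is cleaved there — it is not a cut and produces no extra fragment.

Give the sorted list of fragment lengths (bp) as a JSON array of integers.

Per-enzyme occurrences:
  OquIII (GCACACT, off=2): no sites
  IvoX (AACAG, off=2): starts [24] → cuts [26]
  BxoI (CATC, off=2): no sites

All cut coordinates (distinct, sorted): [26]

Fragment lengths:
  [0,26): 26 bp
  [26,160): 134 bp

[26,134]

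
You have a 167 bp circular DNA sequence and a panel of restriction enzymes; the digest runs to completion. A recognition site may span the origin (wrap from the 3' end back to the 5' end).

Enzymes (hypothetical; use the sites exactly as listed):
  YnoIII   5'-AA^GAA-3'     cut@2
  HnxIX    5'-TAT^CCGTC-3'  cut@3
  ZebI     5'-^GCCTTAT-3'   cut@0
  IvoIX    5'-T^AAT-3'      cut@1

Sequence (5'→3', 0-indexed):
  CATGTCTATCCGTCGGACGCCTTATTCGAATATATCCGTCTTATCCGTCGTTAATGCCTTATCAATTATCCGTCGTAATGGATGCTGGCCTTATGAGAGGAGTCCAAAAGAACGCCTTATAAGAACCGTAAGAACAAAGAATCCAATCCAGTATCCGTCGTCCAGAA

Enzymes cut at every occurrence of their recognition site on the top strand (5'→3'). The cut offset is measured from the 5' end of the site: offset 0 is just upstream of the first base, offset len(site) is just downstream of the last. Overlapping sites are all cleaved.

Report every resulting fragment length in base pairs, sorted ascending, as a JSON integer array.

[3,4,7,7,8,9,9,9,9,11,14,16,17,22,22]

Per-enzyme occurrences:
  YnoIII (AAGAA, off=2): starts [107, 120, 129, 136] → cuts [109, 122, 131, 138]
  HnxIX (TATCCGTC, off=3): starts [6, 32, 41, 66, 151] → cuts [9, 35, 44, 69, 154]
  ZebI (GCCTTAT, off=0): starts [18, 55, 87, 113] → cuts [18, 55, 87, 113]
  IvoIX (TAAT, off=1): starts [51, 75] → cuts [52, 76]

All cut coordinates (distinct, sorted): [9, 18, 35, 44, 52, 55, 69, 76, 87, 109, 113, 122, 131, 138, 154]

Fragments:
  9→18: 9 bp
  18→35: 17 bp
  35→44: 9 bp
  44→52: 8 bp
  52→55: 3 bp
  55→69: 14 bp
  69→76: 7 bp
  76→87: 11 bp
  87→109: 22 bp
  109→113: 4 bp
  113→122: 9 bp
  122→131: 9 bp
  131→138: 7 bp
  138→154: 16 bp
  154→9 (wrap): 167-154+9 = 22 bp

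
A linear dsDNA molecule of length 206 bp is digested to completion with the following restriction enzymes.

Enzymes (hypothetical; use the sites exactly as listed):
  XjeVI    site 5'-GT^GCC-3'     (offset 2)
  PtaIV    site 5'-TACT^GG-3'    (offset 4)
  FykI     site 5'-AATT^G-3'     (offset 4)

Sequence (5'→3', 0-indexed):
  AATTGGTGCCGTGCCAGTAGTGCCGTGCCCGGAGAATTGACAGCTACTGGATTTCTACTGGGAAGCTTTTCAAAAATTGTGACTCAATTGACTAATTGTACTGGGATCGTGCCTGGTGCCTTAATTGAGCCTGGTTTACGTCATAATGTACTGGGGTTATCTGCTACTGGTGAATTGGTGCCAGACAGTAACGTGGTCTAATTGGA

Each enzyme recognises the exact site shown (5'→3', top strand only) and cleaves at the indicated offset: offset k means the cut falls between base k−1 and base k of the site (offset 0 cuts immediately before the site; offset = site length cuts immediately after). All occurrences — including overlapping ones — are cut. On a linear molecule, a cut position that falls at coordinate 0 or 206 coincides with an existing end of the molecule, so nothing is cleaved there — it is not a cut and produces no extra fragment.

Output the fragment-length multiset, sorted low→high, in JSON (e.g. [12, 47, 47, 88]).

[3,3,3,4,5,5,5,7,8,8,8,9,9,10,11,11,12,16,19,24,26]

Per-enzyme occurrences:
  XjeVI GTGCC/2: at [5, 10, 19, 24, 108, 115, 177] ⇒ [7, 12, 21, 26, 110, 117, 179]
  PtaIV TACTGG/4: at [44, 55, 98, 148, 164] ⇒ [48, 59, 102, 152, 168]
  FykI AATTG/4: at [0, 34, 74, 85, 93, 122, 172, 199] ⇒ [4, 38, 78, 89, 97, 126, 176, 203]

All cut coordinates (distinct, sorted): [4, 7, 12, 21, 26, 38, 48, 59, 78, 89, 97, 102, 110, 117, 126, 152, 168, 176, 179, 203]

Fragments:
  [0,4): 4 bp
  [4,7): 3 bp
  [7,12): 5 bp
  [12,21): 9 bp
  [21,26): 5 bp
  [26,38): 12 bp
  [38,48): 10 bp
  [48,59): 11 bp
  [59,78): 19 bp
  [78,89): 11 bp
  [89,97): 8 bp
  [97,102): 5 bp
  [102,110): 8 bp
  [110,117): 7 bp
  [117,126): 9 bp
  [126,152): 26 bp
  [152,168): 16 bp
  [168,176): 8 bp
  [176,179): 3 bp
  [179,203): 24 bp
  [203,206): 3 bp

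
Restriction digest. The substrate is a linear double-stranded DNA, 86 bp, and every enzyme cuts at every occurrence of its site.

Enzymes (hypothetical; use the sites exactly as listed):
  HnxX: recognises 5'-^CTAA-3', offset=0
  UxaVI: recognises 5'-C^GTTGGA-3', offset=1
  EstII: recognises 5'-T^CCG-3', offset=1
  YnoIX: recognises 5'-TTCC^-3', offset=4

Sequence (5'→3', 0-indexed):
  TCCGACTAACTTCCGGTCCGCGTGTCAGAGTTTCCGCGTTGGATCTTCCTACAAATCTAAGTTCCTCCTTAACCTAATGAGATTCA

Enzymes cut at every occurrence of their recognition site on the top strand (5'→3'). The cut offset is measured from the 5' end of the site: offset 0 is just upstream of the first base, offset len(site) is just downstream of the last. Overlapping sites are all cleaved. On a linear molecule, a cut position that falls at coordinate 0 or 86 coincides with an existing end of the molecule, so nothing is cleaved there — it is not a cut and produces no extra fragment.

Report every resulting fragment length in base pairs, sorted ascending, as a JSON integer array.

Site scan:
  HnxX CTAA/0: at [5, 56, 73] ⇒ [5, 56, 73]
  UxaVI CGTTGGA/1: at [36] ⇒ [37]
  EstII TCCG/1: at [0, 11, 16, 32] ⇒ [1, 12, 17, 33]
  YnoIX TTCC/4: at [10, 31, 45, 61] ⇒ [14, 35, 49, 65]

Pooled cuts: [1, 5, 12, 14, 17, 33, 35, 37, 49, 56, 65, 73]

Fragments:
  [0,1): 1 bp
  [1,5): 4 bp
  [5,12): 7 bp
  [12,14): 2 bp
  [14,17): 3 bp
  [17,33): 16 bp
  [33,35): 2 bp
  [35,37): 2 bp
  [37,49): 12 bp
  [49,56): 7 bp
  [56,65): 9 bp
  [65,73): 8 bp
  [73,86): 13 bp

[1,2,2,2,3,4,7,7,8,9,12,13,16]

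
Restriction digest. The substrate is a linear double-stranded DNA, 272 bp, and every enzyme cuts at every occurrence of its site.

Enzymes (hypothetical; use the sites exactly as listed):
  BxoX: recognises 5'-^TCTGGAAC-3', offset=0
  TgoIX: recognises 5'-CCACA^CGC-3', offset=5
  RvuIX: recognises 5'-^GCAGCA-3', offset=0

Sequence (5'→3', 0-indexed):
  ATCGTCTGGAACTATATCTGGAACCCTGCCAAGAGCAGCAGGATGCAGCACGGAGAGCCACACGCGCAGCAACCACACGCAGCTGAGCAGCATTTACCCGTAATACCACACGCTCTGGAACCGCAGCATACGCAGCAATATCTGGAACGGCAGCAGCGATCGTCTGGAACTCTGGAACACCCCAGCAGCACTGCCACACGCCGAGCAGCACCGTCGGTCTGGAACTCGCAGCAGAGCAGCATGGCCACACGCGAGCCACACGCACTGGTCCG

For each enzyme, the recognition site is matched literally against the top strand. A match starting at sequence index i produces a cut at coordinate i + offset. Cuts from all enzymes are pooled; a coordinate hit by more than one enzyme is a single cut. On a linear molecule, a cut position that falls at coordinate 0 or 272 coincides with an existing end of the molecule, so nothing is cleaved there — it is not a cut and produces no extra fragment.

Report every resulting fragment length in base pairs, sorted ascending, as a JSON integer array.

[3,3,4,6,8,8,9,9,9,9,9,10,10,11,12,12,12,13,13,14,14,14,18,18,24]

Scan for sites:
  BxoX TCTGGAAC/0: at [4, 16, 113, 140, 162, 170, 217] ⇒ [4, 16, 113, 140, 162, 170, 217]
  TgoIX CCACACGC/5: at [57, 72, 105, 193, 244, 255] ⇒ [62, 77, 110, 198, 249, 260]
  RvuIX GCAGCA/0: at [34, 44, 65, 86, 122, 131, 149, 184, 204, 227, 235] ⇒ [34, 44, 65, 86, 122, 131, 149, 184, 204, 227, 235]

All cut coordinates (distinct, sorted): [4, 16, 34, 44, 62, 65, 77, 86, 110, 113, 122, 131, 140, 149, 162, 170, 184, 198, 204, 217, 227, 235, 249, 260]

Fragment lengths:
  [0,4): 4 bp
  [4,16): 12 bp
  [16,34): 18 bp
  [34,44): 10 bp
  [44,62): 18 bp
  [62,65): 3 bp
  [65,77): 12 bp
  [77,86): 9 bp
  [86,110): 24 bp
  [110,113): 3 bp
  [113,122): 9 bp
  [122,131): 9 bp
  [131,140): 9 bp
  [140,149): 9 bp
  [149,162): 13 bp
  [162,170): 8 bp
  [170,184): 14 bp
  [184,198): 14 bp
  [198,204): 6 bp
  [204,217): 13 bp
  [217,227): 10 bp
  [227,235): 8 bp
  [235,249): 14 bp
  [249,260): 11 bp
  [260,272): 12 bp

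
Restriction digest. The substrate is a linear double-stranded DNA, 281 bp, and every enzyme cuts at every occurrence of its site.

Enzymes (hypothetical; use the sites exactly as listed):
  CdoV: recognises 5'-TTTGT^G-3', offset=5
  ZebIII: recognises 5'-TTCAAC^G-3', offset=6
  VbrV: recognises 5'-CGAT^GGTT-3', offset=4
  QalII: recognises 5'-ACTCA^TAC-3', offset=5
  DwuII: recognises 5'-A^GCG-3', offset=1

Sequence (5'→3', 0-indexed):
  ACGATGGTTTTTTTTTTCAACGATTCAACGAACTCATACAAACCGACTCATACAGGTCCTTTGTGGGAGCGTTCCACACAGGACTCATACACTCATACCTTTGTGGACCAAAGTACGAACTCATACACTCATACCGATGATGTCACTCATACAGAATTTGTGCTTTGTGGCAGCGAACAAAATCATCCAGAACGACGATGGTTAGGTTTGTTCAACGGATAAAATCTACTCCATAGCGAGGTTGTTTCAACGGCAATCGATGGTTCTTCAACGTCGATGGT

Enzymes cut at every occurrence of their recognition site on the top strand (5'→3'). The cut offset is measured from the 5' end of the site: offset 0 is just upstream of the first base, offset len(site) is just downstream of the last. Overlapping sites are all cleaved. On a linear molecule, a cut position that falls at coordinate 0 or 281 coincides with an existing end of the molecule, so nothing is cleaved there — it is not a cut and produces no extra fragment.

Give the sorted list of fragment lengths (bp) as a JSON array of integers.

Site scan:
  CdoV TTTGTG/5: at [59, 99, 156, 163] ⇒ [64, 104, 161, 168]
  ZebIII TTCAACG/6: at [15, 23, 210, 245, 266] ⇒ [21, 29, 216, 251, 272]
  VbrV CGATGGTT/4: at [1, 195, 257] ⇒ [5, 199, 261]
  QalII ACTCATAC/5: at [31, 45, 82, 90, 118, 126, 144] ⇒ [36, 50, 87, 95, 123, 131, 149]
  DwuII AGCG/1: at [67, 171, 234] ⇒ [68, 172, 235]

All cut coordinates (distinct, sorted): [5, 21, 29, 36, 50, 64, 68, 87, 95, 104, 123, 131, 149, 161, 168, 172, 199, 216, 235, 251, 261, 272]

Fragments:
  [0,5): 5 bp
  [5,21): 16 bp
  [21,29): 8 bp
  [29,36): 7 bp
  [36,50): 14 bp
  [50,64): 14 bp
  [64,68): 4 bp
  [68,87): 19 bp
  [87,95): 8 bp
  [95,104): 9 bp
  [104,123): 19 bp
  [123,131): 8 bp
  [131,149): 18 bp
  [149,161): 12 bp
  [161,168): 7 bp
  [168,172): 4 bp
  [172,199): 27 bp
  [199,216): 17 bp
  [216,235): 19 bp
  [235,251): 16 bp
  [251,261): 10 bp
  [261,272): 11 bp
  [272,281): 9 bp

[4,4,5,7,7,8,8,8,9,9,10,11,12,14,14,16,16,17,18,19,19,19,27]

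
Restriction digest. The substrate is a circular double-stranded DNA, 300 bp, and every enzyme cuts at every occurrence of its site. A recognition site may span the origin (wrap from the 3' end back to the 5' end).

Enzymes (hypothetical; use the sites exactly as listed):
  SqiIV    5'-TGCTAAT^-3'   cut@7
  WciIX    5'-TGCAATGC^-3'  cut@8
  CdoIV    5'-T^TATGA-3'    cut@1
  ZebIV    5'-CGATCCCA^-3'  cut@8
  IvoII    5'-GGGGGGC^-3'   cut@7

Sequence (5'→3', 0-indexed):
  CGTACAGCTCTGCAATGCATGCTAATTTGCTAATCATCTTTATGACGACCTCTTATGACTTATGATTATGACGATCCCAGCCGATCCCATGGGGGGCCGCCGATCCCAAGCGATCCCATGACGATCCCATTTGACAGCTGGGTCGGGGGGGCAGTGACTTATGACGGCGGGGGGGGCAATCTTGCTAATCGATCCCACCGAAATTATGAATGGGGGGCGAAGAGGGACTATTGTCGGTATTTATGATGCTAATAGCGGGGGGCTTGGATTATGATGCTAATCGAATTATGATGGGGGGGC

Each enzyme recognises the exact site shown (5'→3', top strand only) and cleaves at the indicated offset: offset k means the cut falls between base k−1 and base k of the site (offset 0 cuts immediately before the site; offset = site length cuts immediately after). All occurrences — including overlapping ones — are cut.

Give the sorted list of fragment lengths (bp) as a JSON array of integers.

[5,6,6,6,7,7,7,8,8,8,8,10,10,10,11,11,12,12,12,13,13,14,14,18,18,23,23]

Per-enzyme occurrences:
  SqiIV (TGCTAAT, off=7): starts [19, 27, 182, 246, 274] → cuts [26, 34, 189, 253, 281]
  WciIX (TGCAATGC, off=8): starts [10] → cuts [18]
  CdoIV (TTATGA, off=1): starts [39, 52, 59, 65, 158, 203, 240, 268, 285] → cuts [40, 53, 60, 66, 159, 204, 241, 269, 286]
  ZebIV (CGATCCCA, off=8): starts [71, 81, 100, 110, 121, 189] → cuts [79, 89, 108, 118, 129, 197]
  IvoII (GGGGGGC, off=7): starts [90, 145, 170, 211, 256, 293] → cuts [0, 97, 152, 177, 218, 263]

Pooled cuts: [0, 18, 26, 34, 40, 53, 60, 66, 79, 89, 97, 108, 118, 129, 152, 159, 177, 189, 197, 204, 218, 241, 253, 263, 269, 281, 286]

Fragment lengths:
  0→18: 18 bp
  18→26: 8 bp
  26→34: 8 bp
  34→40: 6 bp
  40→53: 13 bp
  53→60: 7 bp
  60→66: 6 bp
  66→79: 13 bp
  79→89: 10 bp
  89→97: 8 bp
  97→108: 11 bp
  108→118: 10 bp
  118→129: 11 bp
  129→152: 23 bp
  152→159: 7 bp
  159→177: 18 bp
  177→189: 12 bp
  189→197: 8 bp
  197→204: 7 bp
  204→218: 14 bp
  218→241: 23 bp
  241→253: 12 bp
  253→263: 10 bp
  263→269: 6 bp
  269→281: 12 bp
  281→286: 5 bp
  286→0 (wrap): 300-286+0 = 14 bp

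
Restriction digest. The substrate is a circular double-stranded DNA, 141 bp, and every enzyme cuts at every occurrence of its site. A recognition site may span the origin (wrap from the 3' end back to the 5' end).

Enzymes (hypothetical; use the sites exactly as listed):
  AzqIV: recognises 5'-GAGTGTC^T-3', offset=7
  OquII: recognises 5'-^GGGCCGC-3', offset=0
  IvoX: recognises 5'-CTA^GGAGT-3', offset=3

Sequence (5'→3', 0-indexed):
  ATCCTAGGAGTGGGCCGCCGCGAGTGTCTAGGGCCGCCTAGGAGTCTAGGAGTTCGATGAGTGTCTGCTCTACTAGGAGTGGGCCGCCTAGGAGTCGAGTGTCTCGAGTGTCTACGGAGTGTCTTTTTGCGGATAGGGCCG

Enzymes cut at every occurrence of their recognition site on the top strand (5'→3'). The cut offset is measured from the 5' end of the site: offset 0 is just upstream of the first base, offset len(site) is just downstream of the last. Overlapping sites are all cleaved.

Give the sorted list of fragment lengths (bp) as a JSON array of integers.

Site scan:
  AzqIV GAGTGTCT/7: at [21, 58, 96, 105, 116] ⇒ [28, 65, 103, 112, 123]
  OquII GGGCCGC/0: at [11, 30, 80] ⇒ [11, 30, 80]
  IvoX CTAGGAGT/3: at [3, 37, 45, 72, 87] ⇒ [6, 40, 48, 75, 90]

All cut coordinates (distinct, sorted): [6, 11, 28, 30, 40, 48, 65, 75, 80, 90, 103, 112, 123]

Fragment lengths:
  6→11: 5 bp
  11→28: 17 bp
  28→30: 2 bp
  30→40: 10 bp
  40→48: 8 bp
  48→65: 17 bp
  65→75: 10 bp
  75→80: 5 bp
  80→90: 10 bp
  90→103: 13 bp
  103→112: 9 bp
  112→123: 11 bp
  123→6 (wrap): 141-123+6 = 24 bp

[2,5,5,8,9,10,10,10,11,13,17,17,24]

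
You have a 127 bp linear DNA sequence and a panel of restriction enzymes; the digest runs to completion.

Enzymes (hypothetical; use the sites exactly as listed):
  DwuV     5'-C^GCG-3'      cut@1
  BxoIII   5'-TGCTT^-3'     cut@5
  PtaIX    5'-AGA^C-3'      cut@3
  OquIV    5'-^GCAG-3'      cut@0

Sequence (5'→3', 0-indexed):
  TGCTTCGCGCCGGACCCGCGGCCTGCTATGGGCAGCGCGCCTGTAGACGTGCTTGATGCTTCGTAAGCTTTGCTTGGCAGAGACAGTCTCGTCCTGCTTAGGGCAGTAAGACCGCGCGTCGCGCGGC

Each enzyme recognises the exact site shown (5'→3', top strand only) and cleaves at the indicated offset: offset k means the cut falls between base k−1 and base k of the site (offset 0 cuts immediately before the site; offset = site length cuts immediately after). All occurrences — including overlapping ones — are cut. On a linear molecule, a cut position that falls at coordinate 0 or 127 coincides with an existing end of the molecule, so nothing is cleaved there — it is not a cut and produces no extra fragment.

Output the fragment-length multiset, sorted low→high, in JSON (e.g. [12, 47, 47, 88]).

Per-enzyme occurrences:
  DwuV CGCG/1: at [5, 16, 35, 112, 114, 119, 121] ⇒ [6, 17, 36, 113, 115, 120, 122]
  BxoIII TGCTT/5: at [0, 49, 56, 70, 94] ⇒ [5, 54, 61, 75, 99]
  PtaIX AGAC/3: at [44, 80, 108] ⇒ [47, 83, 111]
  OquIV GCAG/0: at [31, 76, 102] ⇒ [31, 76, 102]

Pooled cuts: [5, 6, 17, 31, 36, 47, 54, 61, 75, 76, 83, 99, 102, 111, 113, 115, 120, 122]

Fragments:
  [0,5): 5 bp
  [5,6): 1 bp
  [6,17): 11 bp
  [17,31): 14 bp
  [31,36): 5 bp
  [36,47): 11 bp
  [47,54): 7 bp
  [54,61): 7 bp
  [61,75): 14 bp
  [75,76): 1 bp
  [76,83): 7 bp
  [83,99): 16 bp
  [99,102): 3 bp
  [102,111): 9 bp
  [111,113): 2 bp
  [113,115): 2 bp
  [115,120): 5 bp
  [120,122): 2 bp
  [122,127): 5 bp

[1,1,2,2,2,3,5,5,5,5,7,7,7,9,11,11,14,14,16]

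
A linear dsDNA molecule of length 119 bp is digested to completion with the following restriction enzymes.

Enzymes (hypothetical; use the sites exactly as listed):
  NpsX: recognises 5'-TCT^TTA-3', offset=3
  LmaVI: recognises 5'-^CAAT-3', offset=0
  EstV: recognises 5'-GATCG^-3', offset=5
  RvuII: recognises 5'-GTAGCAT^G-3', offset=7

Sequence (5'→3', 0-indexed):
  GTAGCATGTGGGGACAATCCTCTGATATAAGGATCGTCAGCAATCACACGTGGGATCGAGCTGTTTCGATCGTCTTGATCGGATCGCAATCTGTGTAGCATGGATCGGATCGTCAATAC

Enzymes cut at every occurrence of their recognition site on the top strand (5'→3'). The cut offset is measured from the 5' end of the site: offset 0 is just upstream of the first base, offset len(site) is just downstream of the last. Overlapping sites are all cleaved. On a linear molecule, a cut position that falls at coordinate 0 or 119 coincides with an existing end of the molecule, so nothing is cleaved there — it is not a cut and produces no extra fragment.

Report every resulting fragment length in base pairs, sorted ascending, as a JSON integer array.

Scan for sites:
  NpsX (TCTTTA, off=3): no sites
  LmaVI CAAT/0: at [14, 40, 86, 113] ⇒ [14, 40, 86, 113]
  EstV GATCG/5: at [31, 53, 67, 76, 81, 102, 107] ⇒ [36, 58, 72, 81, 86, 107, 112]
  RvuII GTAGCATG/7: at [0, 94] ⇒ [7, 101]

All cut coordinates (distinct, sorted): [7, 14, 36, 40, 58, 72, 81, 86, 101, 107, 112, 113]

Fragments:
  [0,7): 7 bp
  [7,14): 7 bp
  [14,36): 22 bp
  [36,40): 4 bp
  [40,58): 18 bp
  [58,72): 14 bp
  [72,81): 9 bp
  [81,86): 5 bp
  [86,101): 15 bp
  [101,107): 6 bp
  [107,112): 5 bp
  [112,113): 1 bp
  [113,119): 6 bp

[1,4,5,5,6,6,7,7,9,14,15,18,22]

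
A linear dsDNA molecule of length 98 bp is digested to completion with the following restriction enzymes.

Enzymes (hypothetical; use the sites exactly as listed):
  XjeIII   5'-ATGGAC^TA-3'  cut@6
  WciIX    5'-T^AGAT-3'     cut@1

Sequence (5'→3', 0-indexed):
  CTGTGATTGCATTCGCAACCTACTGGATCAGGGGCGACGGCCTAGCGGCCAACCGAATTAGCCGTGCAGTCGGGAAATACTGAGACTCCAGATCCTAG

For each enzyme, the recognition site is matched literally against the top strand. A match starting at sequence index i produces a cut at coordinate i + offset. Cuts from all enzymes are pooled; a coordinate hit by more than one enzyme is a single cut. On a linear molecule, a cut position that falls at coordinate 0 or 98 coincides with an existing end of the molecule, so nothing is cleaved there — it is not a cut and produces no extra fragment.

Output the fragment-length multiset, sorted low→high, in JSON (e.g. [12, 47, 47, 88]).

[98]

Scan for sites:
  XjeIII (ATGGACTA, off=6): no sites
  WciIX (TAGAT, off=1): no sites

Pooled cuts: ∅

Fragment lengths:
  no cuts → one linear fragment of 98 bp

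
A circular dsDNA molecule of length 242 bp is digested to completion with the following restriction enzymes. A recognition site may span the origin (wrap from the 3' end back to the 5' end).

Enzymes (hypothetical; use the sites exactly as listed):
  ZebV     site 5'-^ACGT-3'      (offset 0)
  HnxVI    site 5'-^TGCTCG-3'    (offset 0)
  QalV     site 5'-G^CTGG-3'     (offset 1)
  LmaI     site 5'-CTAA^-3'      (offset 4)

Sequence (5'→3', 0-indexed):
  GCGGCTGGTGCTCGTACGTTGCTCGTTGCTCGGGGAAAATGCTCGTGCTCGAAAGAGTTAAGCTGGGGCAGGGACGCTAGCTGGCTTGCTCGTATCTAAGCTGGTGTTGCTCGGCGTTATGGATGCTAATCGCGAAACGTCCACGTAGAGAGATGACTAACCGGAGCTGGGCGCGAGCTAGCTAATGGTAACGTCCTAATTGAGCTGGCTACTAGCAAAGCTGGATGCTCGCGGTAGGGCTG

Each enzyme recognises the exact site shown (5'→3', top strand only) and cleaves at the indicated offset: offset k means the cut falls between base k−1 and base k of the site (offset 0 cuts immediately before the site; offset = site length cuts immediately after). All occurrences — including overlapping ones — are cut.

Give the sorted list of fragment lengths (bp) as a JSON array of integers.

Site scan:
  ZebV ACGT/0: at [15, 136, 142, 190] ⇒ [15, 136, 142, 190]
  HnxVI TGCTCG/0: at [8, 19, 26, 39, 45, 86, 107, 225] ⇒ [8, 19, 26, 39, 45, 86, 107, 225]
  QalV GCTGG/1: at [3, 61, 79, 99, 165, 203, 219, 238] ⇒ [4, 62, 80, 100, 166, 204, 220, 239]
  LmaI CTAA/4: at [95, 125, 156, 181, 195] ⇒ [99, 129, 160, 185, 199]

All cut coordinates (distinct, sorted): [4, 8, 15, 19, 26, 39, 45, 62, 80, 86, 99, 100, 107, 129, 136, 142, 160, 166, 185, 190, 199, 204, 220, 225, 239]

Fragment lengths:
  4→8: 4 bp
  8→15: 7 bp
  15→19: 4 bp
  19→26: 7 bp
  26→39: 13 bp
  39→45: 6 bp
  45→62: 17 bp
  62→80: 18 bp
  80→86: 6 bp
  86→99: 13 bp
  99→100: 1 bp
  100→107: 7 bp
  107→129: 22 bp
  129→136: 7 bp
  136→142: 6 bp
  142→160: 18 bp
  160→166: 6 bp
  166→185: 19 bp
  185→190: 5 bp
  190→199: 9 bp
  199→204: 5 bp
  204→220: 16 bp
  220→225: 5 bp
  225→239: 14 bp
  239→4 (wrap): 242-239+4 = 7 bp

[1,4,4,5,5,5,6,6,6,6,7,7,7,7,7,9,13,13,14,16,17,18,18,19,22]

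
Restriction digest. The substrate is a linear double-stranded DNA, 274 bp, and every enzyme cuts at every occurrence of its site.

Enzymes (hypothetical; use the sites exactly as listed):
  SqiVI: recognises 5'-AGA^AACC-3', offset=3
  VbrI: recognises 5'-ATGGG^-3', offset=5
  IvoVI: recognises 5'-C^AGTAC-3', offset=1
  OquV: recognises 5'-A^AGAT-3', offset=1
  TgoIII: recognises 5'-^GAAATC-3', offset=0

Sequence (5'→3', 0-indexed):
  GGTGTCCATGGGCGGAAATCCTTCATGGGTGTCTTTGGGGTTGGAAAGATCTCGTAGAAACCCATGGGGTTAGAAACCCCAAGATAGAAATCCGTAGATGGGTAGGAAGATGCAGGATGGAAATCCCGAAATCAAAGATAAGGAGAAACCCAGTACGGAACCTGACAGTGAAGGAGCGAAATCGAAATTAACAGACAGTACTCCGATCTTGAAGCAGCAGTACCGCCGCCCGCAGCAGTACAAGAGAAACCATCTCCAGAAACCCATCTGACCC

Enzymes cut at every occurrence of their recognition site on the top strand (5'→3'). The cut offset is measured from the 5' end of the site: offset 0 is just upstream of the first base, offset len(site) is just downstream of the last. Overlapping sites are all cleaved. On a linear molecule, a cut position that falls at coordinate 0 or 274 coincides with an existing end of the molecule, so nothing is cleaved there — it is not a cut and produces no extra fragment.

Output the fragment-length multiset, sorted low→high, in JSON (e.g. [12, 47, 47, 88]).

[2,5,5,5,6,7,8,8,10,11,11,12,12,12,13,14,15,16,17,18,19,22,26]

Scan for sites:
  SqiVI (AGAAACC, off=3): starts [55, 71, 143, 244, 257] → cuts [58, 74, 146, 247, 260]
  VbrI (ATGGG, off=5): starts [7, 24, 63, 97] → cuts [12, 29, 68, 102]
  IvoVI (CAGTAC, off=1): starts [150, 195, 217, 235] → cuts [151, 196, 218, 236]
  OquV (AAGAT, off=1): starts [45, 80, 106, 134] → cuts [46, 81, 107, 135]
  TgoIII (GAAATC, off=0): starts [14, 86, 119, 127, 177] → cuts [14, 86, 119, 127, 177]

Pooled cuts: [12, 14, 29, 46, 58, 68, 74, 81, 86, 102, 107, 119, 127, 135, 146, 151, 177, 196, 218, 236, 247, 260]

Fragment lengths:
  [0,12): 12 bp
  [12,14): 2 bp
  [14,29): 15 bp
  [29,46): 17 bp
  [46,58): 12 bp
  [58,68): 10 bp
  [68,74): 6 bp
  [74,81): 7 bp
  [81,86): 5 bp
  [86,102): 16 bp
  [102,107): 5 bp
  [107,119): 12 bp
  [119,127): 8 bp
  [127,135): 8 bp
  [135,146): 11 bp
  [146,151): 5 bp
  [151,177): 26 bp
  [177,196): 19 bp
  [196,218): 22 bp
  [218,236): 18 bp
  [236,247): 11 bp
  [247,260): 13 bp
  [260,274): 14 bp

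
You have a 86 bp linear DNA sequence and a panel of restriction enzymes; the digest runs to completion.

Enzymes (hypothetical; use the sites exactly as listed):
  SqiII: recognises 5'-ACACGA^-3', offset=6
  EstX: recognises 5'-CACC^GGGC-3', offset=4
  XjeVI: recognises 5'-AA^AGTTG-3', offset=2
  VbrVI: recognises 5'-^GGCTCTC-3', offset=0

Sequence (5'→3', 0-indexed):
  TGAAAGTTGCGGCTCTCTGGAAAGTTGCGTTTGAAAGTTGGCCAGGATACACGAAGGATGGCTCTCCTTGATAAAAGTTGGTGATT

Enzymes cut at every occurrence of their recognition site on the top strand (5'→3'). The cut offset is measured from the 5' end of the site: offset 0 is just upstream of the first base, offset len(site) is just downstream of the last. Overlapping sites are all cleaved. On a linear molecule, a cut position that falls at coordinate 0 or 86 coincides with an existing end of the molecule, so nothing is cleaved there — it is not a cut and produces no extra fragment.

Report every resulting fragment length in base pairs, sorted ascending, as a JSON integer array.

Scan for sites:
  SqiII (ACACGA, off=6): starts [48] → cuts [54]
  EstX (CACCGGGC, off=4): no sites
  XjeVI (AAAGTTG, off=2): starts [2, 20, 33, 73] → cuts [4, 22, 35, 75]
  VbrVI (GGCTCTC, off=0): starts [10, 59] → cuts [10, 59]

All cut coordinates (distinct, sorted): [4, 10, 22, 35, 54, 59, 75]

Fragments:
  [0,4): 4 bp
  [4,10): 6 bp
  [10,22): 12 bp
  [22,35): 13 bp
  [35,54): 19 bp
  [54,59): 5 bp
  [59,75): 16 bp
  [75,86): 11 bp

[4,5,6,11,12,13,16,19]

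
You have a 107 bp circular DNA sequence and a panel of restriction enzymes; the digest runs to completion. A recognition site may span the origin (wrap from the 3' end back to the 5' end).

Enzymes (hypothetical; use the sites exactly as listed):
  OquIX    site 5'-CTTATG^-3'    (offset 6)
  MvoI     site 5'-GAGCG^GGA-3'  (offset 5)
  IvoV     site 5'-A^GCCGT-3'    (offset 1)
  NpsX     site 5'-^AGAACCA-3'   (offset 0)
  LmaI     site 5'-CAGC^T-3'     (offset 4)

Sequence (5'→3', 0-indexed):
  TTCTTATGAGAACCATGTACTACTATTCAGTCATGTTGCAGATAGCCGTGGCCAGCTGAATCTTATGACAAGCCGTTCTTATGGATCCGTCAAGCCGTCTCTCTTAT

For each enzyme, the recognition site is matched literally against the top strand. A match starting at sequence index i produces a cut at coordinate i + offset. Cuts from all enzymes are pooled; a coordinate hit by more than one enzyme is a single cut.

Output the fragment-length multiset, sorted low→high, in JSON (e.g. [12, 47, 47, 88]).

[4,10,11,12,12,22,36]

Per-enzyme occurrences:
  OquIX CTTATG/6: at [2, 61, 77] ⇒ [8, 67, 83]
  MvoI (GAGCGGGA, off=5): no sites
  IvoV AGCCGT/1: at [43, 70, 92] ⇒ [44, 71, 93]
  NpsX AGAACCA/0: at [8] ⇒ [8]
  LmaI CAGCT/4: at [52] ⇒ [56]

All cut coordinates (distinct, sorted): [8, 44, 56, 67, 71, 83, 93]

Fragment lengths:
  8→44: 36 bp
  44→56: 12 bp
  56→67: 11 bp
  67→71: 4 bp
  71→83: 12 bp
  83→93: 10 bp
  93→8 (wrap): 107-93+8 = 22 bp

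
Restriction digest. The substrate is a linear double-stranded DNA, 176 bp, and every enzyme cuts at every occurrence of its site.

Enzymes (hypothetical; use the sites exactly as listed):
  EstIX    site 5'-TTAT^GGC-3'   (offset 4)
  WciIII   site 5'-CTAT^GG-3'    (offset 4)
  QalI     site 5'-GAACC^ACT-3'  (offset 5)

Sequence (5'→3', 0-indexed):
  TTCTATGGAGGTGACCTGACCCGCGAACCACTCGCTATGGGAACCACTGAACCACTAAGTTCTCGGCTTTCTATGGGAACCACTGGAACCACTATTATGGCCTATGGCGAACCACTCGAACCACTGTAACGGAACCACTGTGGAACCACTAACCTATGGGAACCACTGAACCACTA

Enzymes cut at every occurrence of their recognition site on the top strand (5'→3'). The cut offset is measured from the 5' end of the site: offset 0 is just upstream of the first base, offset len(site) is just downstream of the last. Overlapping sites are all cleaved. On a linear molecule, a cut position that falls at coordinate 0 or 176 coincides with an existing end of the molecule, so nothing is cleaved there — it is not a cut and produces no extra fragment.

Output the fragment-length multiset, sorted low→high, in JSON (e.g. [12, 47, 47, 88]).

[4,6,7,7,7,7,8,8,8,8,9,9,9,10,11,14,21,23]

Per-enzyme occurrences:
  EstIX (TTATGGC, off=4): starts [94] → cuts [98]
  WciIII (CTATGG, off=4): starts [2, 34, 70, 101, 153] → cuts [6, 38, 74, 105, 157]
  QalI (GAACCACT, off=5): starts [24, 40, 48, 76, 85, 108, 117, 131, 142, 159, 167] → cuts [29, 45, 53, 81, 90, 113, 122, 136, 147, 164, 172]

All cut coordinates (distinct, sorted): [6, 29, 38, 45, 53, 74, 81, 90, 98, 105, 113, 122, 136, 147, 157, 164, 172]

Fragments:
  [0,6): 6 bp
  [6,29): 23 bp
  [29,38): 9 bp
  [38,45): 7 bp
  [45,53): 8 bp
  [53,74): 21 bp
  [74,81): 7 bp
  [81,90): 9 bp
  [90,98): 8 bp
  [98,105): 7 bp
  [105,113): 8 bp
  [113,122): 9 bp
  [122,136): 14 bp
  [136,147): 11 bp
  [147,157): 10 bp
  [157,164): 7 bp
  [164,172): 8 bp
  [172,176): 4 bp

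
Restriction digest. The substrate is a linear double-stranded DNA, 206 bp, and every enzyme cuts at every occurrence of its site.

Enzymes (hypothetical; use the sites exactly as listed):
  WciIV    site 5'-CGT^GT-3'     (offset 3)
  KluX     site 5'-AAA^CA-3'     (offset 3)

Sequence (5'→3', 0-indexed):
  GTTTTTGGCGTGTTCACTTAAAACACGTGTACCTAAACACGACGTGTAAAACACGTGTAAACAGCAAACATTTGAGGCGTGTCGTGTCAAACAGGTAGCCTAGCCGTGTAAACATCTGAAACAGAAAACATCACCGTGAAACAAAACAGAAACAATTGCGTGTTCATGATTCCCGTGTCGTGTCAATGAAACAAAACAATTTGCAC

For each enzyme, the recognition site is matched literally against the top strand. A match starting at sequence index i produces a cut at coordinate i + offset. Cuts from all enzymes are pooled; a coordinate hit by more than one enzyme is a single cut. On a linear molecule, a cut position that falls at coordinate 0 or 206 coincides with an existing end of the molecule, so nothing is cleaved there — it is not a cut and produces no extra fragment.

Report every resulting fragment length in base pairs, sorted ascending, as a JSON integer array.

Per-enzyme occurrences:
  WciIV (CGTGT, off=3): starts [8, 25, 42, 53, 77, 82, 104, 158, 173, 178] → cuts [11, 28, 45, 56, 80, 85, 107, 161, 176, 181]
  KluX (AAACA, off=3): starts [20, 34, 48, 58, 65, 88, 109, 118, 125, 138, 143, 149, 188, 193] → cuts [23, 37, 51, 61, 68, 91, 112, 121, 128, 141, 146, 152, 191, 196]

Pooled cuts: [11, 23, 28, 37, 45, 51, 56, 61, 68, 80, 85, 91, 107, 112, 121, 128, 141, 146, 152, 161, 176, 181, 191, 196]

Fragment lengths:
  [0,11): 11 bp
  [11,23): 12 bp
  [23,28): 5 bp
  [28,37): 9 bp
  [37,45): 8 bp
  [45,51): 6 bp
  [51,56): 5 bp
  [56,61): 5 bp
  [61,68): 7 bp
  [68,80): 12 bp
  [80,85): 5 bp
  [85,91): 6 bp
  [91,107): 16 bp
  [107,112): 5 bp
  [112,121): 9 bp
  [121,128): 7 bp
  [128,141): 13 bp
  [141,146): 5 bp
  [146,152): 6 bp
  [152,161): 9 bp
  [161,176): 15 bp
  [176,181): 5 bp
  [181,191): 10 bp
  [191,196): 5 bp
  [196,206): 10 bp

[5,5,5,5,5,5,5,5,6,6,6,7,7,8,9,9,9,10,10,11,12,12,13,15,16]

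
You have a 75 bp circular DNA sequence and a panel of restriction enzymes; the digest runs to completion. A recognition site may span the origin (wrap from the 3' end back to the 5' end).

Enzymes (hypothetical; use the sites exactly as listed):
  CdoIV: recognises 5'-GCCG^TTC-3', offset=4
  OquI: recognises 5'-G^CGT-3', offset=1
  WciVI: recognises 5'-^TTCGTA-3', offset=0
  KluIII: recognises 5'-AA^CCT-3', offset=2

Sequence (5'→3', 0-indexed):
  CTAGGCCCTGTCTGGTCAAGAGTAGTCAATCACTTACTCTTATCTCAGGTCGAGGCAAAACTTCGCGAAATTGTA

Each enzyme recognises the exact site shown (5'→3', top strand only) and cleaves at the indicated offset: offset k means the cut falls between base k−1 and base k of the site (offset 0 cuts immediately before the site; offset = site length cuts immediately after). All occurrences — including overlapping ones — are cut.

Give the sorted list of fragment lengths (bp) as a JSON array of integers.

Scan for sites:
  CdoIV (GCCGTTC, off=4): no sites
  OquI (GCGT, off=1): no sites
  WciVI (TTCGTA, off=0): no sites
  KluIII (AACCT, off=2): no sites

All cut coordinates (distinct, sorted): ∅

Fragment lengths:
  no cuts → one circular fragment of 75 bp

[75]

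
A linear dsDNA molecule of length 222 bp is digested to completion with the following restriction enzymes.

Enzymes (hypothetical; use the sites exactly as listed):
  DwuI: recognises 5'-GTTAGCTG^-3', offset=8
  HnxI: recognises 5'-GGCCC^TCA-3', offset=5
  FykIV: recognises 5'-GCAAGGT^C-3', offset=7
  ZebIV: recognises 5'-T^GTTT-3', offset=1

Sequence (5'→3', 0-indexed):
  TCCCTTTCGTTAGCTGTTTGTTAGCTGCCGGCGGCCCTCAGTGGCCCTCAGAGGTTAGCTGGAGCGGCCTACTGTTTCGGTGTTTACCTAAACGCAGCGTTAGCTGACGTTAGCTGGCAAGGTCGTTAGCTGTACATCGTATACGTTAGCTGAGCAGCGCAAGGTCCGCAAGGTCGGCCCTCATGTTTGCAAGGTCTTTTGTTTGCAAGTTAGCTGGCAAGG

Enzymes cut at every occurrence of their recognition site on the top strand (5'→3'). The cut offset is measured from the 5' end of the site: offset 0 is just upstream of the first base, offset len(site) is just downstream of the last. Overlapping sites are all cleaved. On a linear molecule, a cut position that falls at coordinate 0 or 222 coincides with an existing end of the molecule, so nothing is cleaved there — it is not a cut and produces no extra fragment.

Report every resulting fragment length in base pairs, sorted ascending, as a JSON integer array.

Site scan:
  DwuI GTTAGCTG/8: at [8, 19, 53, 98, 108, 124, 144, 208] ⇒ [16, 27, 61, 106, 116, 132, 152, 216]
  HnxI GGCCCTCA/5: at [32, 42, 175] ⇒ [37, 47, 180]
  FykIV GCAAGGTC/7: at [116, 158, 167, 188] ⇒ [123, 165, 174, 195]
  ZebIV TGTTT/1: at [14, 72, 80, 183, 199] ⇒ [15, 73, 81, 184, 200]

Pooled cuts: [15, 16, 27, 37, 47, 61, 73, 81, 106, 116, 123, 132, 152, 165, 174, 180, 184, 195, 200, 216]

Fragments:
  [0,15): 15 bp
  [15,16): 1 bp
  [16,27): 11 bp
  [27,37): 10 bp
  [37,47): 10 bp
  [47,61): 14 bp
  [61,73): 12 bp
  [73,81): 8 bp
  [81,106): 25 bp
  [106,116): 10 bp
  [116,123): 7 bp
  [123,132): 9 bp
  [132,152): 20 bp
  [152,165): 13 bp
  [165,174): 9 bp
  [174,180): 6 bp
  [180,184): 4 bp
  [184,195): 11 bp
  [195,200): 5 bp
  [200,216): 16 bp
  [216,222): 6 bp

[1,4,5,6,6,7,8,9,9,10,10,10,11,11,12,13,14,15,16,20,25]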